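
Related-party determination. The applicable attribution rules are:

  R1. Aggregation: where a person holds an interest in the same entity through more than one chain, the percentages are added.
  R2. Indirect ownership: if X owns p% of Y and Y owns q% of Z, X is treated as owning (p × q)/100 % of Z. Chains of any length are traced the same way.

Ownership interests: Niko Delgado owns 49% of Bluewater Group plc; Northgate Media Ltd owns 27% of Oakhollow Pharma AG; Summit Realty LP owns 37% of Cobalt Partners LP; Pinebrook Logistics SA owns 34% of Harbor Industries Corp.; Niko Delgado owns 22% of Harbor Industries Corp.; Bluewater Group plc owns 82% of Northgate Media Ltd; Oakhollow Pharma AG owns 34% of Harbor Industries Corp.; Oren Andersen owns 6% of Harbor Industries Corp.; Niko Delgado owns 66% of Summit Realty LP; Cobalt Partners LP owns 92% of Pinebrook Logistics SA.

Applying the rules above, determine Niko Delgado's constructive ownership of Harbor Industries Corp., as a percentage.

33.3271%

Chain via Summit Realty LP → Cobalt Partners LP → Pinebrook Logistics SA (R2): 66% × 37% × 92% × 34% = 7.638576% of Harbor Industries Corp.
Chain via Bluewater Group plc → Northgate Media Ltd → Oakhollow Pharma AG (R2): 49% × 82% × 27% × 34% = 3.688524% of Harbor Industries Corp.
Direct interest in Harbor Industries Corp: 22%.
Aggregating (R1): 7.638576% + 3.688524% + 22% = 33.3271%.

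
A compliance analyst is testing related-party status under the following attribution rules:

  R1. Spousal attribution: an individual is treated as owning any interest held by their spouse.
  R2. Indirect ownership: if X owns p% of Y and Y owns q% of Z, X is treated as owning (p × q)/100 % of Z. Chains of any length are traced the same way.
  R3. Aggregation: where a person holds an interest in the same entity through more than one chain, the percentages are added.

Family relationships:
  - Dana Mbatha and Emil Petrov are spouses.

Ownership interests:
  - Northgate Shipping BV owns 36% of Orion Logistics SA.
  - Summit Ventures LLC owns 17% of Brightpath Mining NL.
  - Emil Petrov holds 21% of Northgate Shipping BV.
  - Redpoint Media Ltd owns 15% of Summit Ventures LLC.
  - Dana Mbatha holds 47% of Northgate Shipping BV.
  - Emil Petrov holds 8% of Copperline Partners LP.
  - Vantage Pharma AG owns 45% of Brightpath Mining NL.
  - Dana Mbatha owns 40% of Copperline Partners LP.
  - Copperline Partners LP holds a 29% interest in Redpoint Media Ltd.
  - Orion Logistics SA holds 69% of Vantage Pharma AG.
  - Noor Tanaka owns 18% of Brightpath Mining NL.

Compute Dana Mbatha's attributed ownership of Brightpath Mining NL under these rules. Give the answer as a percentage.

By spousal attribution (R1), Dana Mbatha is treated as also owning Emil Petrov's interest in Copperline Partners LP, giving 40% + 8% = 48%.
By spousal attribution (R1), Dana Mbatha is treated as also owning Emil Petrov's interest in Northgate Shipping BV, giving 47% + 21% = 68%.
Chain via Copperline Partners LP → Redpoint Media Ltd → Summit Ventures LLC (R2): 48% × 29% × 15% × 17% = 0.35496% of Brightpath Mining NL.
Chain via Northgate Shipping BV → Orion Logistics SA → Vantage Pharma AG (R2): 68% × 36% × 69% × 45% = 7.60104% of Brightpath Mining NL.
Aggregating (R3): 0.35496% + 7.60104% = 7.956%.

7.956%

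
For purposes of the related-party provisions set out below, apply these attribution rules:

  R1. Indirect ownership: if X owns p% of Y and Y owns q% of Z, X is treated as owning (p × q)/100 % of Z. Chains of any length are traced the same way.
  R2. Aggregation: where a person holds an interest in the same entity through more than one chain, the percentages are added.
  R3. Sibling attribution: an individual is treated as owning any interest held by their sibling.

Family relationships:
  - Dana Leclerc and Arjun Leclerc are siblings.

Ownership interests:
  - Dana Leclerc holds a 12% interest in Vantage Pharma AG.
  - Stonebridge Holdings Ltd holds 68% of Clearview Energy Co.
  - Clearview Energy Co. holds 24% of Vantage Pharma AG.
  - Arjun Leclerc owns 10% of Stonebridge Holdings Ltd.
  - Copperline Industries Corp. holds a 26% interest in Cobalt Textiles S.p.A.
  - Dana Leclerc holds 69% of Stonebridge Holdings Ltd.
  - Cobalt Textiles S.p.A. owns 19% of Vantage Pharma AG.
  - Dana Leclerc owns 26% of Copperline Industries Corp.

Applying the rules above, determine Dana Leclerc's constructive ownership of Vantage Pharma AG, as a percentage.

26.1772%

By sibling attribution (R3), Dana Leclerc is treated as also owning Arjun Leclerc's interest in Stonebridge Holdings Ltd, giving 69% + 10% = 79%.
Chain via Stonebridge Holdings Ltd → Clearview Energy Co. (R1): 79% × 68% × 24% = 12.8928% of Vantage Pharma AG.
Chain via Copperline Industries Corp. → Cobalt Textiles S.p.A. (R1): 26% × 26% × 19% = 1.2844% of Vantage Pharma AG.
Direct interest in Vantage Pharma AG: 12%.
Aggregating (R2): 12.8928% + 1.2844% + 12% = 26.1772%.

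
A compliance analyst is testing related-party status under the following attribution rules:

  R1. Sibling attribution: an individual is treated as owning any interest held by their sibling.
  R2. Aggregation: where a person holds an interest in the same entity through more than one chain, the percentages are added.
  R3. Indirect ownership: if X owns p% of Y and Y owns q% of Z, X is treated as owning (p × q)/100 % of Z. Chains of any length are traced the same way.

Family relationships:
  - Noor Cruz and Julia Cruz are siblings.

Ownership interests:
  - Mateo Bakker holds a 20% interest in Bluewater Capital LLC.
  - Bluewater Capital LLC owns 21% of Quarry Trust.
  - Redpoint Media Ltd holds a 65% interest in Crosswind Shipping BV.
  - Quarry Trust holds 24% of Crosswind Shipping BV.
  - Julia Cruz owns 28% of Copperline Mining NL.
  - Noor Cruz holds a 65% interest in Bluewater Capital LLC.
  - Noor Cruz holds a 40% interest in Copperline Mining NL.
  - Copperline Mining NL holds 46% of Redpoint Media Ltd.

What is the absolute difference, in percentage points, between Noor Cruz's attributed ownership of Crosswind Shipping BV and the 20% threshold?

3.608

By sibling attribution (R1), Noor Cruz is treated as also owning Julia Cruz's interest in Copperline Mining NL, giving 40% + 28% = 68%.
Chain via Bluewater Capital LLC → Quarry Trust (R3): 65% × 21% × 24% = 3.276% of Crosswind Shipping BV.
Chain via Copperline Mining NL → Redpoint Media Ltd (R3): 68% × 46% × 65% = 20.332% of Crosswind Shipping BV.
Aggregating (R2): 3.276% + 20.332% = 23.608%.
23.608% exceeds the 20% threshold by 3.608 percentage points.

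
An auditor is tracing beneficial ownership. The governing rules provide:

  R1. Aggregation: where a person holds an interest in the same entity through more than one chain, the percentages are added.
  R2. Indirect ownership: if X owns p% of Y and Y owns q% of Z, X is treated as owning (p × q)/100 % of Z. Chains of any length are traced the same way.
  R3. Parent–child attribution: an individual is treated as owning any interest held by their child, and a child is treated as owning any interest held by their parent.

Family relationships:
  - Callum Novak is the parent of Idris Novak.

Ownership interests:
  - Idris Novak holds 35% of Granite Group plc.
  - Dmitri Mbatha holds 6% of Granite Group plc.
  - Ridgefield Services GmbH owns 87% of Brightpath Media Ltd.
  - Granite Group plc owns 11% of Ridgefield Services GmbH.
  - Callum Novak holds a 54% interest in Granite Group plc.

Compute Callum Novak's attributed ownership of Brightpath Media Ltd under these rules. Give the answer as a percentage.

8.5173%

By parent–child attribution (R3), Callum Novak is treated as also owning Idris Novak's interest in Granite Group plc, giving 54% + 35% = 89%.
Chain via Granite Group plc → Ridgefield Services GmbH (R2): 89% × 11% × 87% = 8.5173% of Brightpath Media Ltd.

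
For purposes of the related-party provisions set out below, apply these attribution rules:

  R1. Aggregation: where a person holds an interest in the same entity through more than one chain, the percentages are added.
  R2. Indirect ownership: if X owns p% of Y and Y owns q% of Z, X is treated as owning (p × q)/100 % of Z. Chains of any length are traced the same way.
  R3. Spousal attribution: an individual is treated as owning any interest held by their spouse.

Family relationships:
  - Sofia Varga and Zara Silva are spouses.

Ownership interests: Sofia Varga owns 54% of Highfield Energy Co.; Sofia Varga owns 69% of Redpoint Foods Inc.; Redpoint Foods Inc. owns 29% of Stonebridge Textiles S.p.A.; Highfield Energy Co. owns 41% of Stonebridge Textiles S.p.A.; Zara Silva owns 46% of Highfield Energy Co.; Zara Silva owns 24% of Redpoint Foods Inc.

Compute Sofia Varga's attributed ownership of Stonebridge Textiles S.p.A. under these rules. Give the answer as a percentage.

By spousal attribution (R3), Sofia Varga is treated as also owning Zara Silva's interest in Redpoint Foods Inc, giving 69% + 24% = 93%.
By spousal attribution (R3), Sofia Varga is treated as also owning Zara Silva's interest in Highfield Energy Co, giving 54% + 46% = 100%.
Chain via Redpoint Foods Inc. (R2): 93% × 29% = 26.97% of Stonebridge Textiles S.p.A.
Chain via Highfield Energy Co. (R2): 100% × 41% = 41% of Stonebridge Textiles S.p.A.
Aggregating (R1): 26.97% + 41% = 67.97%.

67.97%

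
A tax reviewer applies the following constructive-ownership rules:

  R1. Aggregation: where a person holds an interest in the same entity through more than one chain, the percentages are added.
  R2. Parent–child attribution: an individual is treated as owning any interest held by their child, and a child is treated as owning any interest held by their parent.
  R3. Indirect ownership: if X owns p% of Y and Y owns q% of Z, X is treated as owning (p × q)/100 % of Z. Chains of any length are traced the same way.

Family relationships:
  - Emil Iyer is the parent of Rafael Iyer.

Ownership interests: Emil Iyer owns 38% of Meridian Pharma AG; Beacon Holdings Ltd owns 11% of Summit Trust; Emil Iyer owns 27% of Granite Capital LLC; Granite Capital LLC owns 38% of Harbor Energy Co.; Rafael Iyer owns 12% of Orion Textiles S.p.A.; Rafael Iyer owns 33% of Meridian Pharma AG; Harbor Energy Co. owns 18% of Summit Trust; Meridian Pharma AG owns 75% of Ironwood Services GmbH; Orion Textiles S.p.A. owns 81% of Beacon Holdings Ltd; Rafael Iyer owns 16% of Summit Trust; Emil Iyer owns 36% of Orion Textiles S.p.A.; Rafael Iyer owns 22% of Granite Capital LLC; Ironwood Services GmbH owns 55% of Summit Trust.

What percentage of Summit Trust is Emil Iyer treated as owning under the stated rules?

By parent–child attribution (R2), Emil Iyer is treated as also owning Rafael Iyer's interest in Orion Textiles S.p.A, giving 36% + 12% = 48%.
By parent–child attribution (R2), Emil Iyer is treated as also owning Rafael Iyer's interest in Granite Capital LLC, giving 27% + 22% = 49%.
By parent–child attribution (R2), Emil Iyer is treated as also owning Rafael Iyer's interest in Meridian Pharma AG, giving 38% + 33% = 71%.
By parent–child attribution (R2), Emil Iyer is treated as owning Rafael Iyer's 16% interest in Summit Trust.
Chain via Orion Textiles S.p.A. → Beacon Holdings Ltd (R3): 48% × 81% × 11% = 4.2768% of Summit Trust.
Chain via Granite Capital LLC → Harbor Energy Co. (R3): 49% × 38% × 18% = 3.3516% of Summit Trust.
Chain via Meridian Pharma AG → Ironwood Services GmbH (R3): 71% × 75% × 55% = 29.2875% of Summit Trust.
Direct interest in Summit Trust: 16%.
Aggregating (R1): 4.2768% + 3.3516% + 29.2875% + 16% = 52.9159%.

52.9159%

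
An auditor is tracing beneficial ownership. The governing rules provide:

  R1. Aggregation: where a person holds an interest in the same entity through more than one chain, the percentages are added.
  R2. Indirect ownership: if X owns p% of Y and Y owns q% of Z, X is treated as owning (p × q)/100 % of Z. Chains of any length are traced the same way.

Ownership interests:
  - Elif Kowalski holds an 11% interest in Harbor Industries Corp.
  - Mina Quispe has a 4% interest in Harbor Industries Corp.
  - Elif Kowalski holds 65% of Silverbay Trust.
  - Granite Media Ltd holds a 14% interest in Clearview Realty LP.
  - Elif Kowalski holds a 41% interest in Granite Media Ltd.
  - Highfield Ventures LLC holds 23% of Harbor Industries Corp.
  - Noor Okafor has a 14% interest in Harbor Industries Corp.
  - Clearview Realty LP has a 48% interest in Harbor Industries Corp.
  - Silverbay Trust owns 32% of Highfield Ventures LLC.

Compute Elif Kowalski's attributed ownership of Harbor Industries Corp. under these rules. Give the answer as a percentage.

Chain via Granite Media Ltd → Clearview Realty LP (R2): 41% × 14% × 48% = 2.7552% of Harbor Industries Corp.
Chain via Silverbay Trust → Highfield Ventures LLC (R2): 65% × 32% × 23% = 4.784% of Harbor Industries Corp.
Direct interest in Harbor Industries Corp: 11%.
Aggregating (R1): 2.7552% + 4.784% + 11% = 18.5392%.

18.5392%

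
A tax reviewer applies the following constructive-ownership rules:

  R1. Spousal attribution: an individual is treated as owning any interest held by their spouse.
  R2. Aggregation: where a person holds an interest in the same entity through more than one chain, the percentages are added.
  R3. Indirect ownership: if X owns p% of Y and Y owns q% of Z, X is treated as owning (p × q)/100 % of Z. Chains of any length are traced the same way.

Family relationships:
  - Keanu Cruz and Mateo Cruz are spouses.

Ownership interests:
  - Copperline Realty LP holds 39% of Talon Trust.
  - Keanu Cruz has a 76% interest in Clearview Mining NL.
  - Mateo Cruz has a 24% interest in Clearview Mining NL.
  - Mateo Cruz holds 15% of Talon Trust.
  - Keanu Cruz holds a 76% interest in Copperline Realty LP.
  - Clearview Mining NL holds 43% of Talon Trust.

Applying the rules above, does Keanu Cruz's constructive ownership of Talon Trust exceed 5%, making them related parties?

By spousal attribution (R1), Keanu Cruz is treated as also owning Mateo Cruz's interest in Clearview Mining NL, giving 76% + 24% = 100%.
By spousal attribution (R1), Keanu Cruz is treated as owning Mateo Cruz's 15% interest in Talon Trust.
Chain via Clearview Mining NL (R3): 100% × 43% = 43% of Talon Trust.
Chain via Copperline Realty LP (R3): 76% × 39% = 29.64% of Talon Trust.
Direct interest in Talon Trust: 15%.
Aggregating (R2): 43% + 29.64% + 15% = 87.64%.
87.64% exceeds the 5% threshold, so Keanu is a related party to Talon Trust.

Yes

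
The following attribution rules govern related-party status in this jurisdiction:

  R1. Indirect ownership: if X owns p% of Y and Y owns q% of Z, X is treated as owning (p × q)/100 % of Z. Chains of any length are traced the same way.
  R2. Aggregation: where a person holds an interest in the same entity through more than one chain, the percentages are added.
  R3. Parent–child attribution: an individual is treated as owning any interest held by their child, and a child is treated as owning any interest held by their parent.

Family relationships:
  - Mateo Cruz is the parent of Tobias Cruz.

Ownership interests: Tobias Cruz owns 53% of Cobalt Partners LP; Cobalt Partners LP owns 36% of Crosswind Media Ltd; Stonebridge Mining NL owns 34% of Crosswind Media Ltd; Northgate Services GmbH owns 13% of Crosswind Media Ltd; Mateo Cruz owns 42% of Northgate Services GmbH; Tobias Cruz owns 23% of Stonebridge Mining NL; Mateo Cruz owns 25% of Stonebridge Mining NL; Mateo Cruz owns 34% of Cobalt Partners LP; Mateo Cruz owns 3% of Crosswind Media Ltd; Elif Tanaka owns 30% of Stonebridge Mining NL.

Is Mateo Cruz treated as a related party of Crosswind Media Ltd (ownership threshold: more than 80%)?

By parent–child attribution (R3), Mateo Cruz is treated as also owning Tobias Cruz's interest in Stonebridge Mining NL, giving 25% + 23% = 48%.
By parent–child attribution (R3), Mateo Cruz is treated as also owning Tobias Cruz's interest in Cobalt Partners LP, giving 34% + 53% = 87%.
Chain via Northgate Services GmbH (R1): 42% × 13% = 5.46% of Crosswind Media Ltd.
Chain via Stonebridge Mining NL (R1): 48% × 34% = 16.32% of Crosswind Media Ltd.
Chain via Cobalt Partners LP (R1): 87% × 36% = 31.32% of Crosswind Media Ltd.
Direct interest in Crosswind Media Ltd: 3%.
Aggregating (R2): 5.46% + 16.32% + 31.32% + 3% = 56.1%.
56.1% does not exceed the 80% threshold, so Mateo is not a related party to Crosswind Media Ltd.

No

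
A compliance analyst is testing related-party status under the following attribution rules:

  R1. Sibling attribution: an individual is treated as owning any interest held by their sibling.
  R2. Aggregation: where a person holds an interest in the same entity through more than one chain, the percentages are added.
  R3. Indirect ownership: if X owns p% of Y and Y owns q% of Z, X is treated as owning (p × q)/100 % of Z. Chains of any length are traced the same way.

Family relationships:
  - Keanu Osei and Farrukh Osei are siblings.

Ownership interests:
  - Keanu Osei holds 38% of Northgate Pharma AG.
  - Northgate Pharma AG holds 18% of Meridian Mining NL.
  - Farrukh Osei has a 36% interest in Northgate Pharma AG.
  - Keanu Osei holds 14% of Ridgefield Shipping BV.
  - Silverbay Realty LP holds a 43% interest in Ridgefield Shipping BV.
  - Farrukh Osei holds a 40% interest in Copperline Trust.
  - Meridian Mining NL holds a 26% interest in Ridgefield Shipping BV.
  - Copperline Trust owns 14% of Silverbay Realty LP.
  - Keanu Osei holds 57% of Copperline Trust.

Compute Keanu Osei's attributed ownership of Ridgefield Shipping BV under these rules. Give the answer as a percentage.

By sibling attribution (R1), Keanu Osei is treated as also owning Farrukh Osei's interest in Northgate Pharma AG, giving 38% + 36% = 74%.
By sibling attribution (R1), Keanu Osei is treated as also owning Farrukh Osei's interest in Copperline Trust, giving 57% + 40% = 97%.
Chain via Northgate Pharma AG → Meridian Mining NL (R3): 74% × 18% × 26% = 3.4632% of Ridgefield Shipping BV.
Chain via Copperline Trust → Silverbay Realty LP (R3): 97% × 14% × 43% = 5.8394% of Ridgefield Shipping BV.
Direct interest in Ridgefield Shipping BV: 14%.
Aggregating (R2): 3.4632% + 5.8394% + 14% = 23.3026%.

23.3026%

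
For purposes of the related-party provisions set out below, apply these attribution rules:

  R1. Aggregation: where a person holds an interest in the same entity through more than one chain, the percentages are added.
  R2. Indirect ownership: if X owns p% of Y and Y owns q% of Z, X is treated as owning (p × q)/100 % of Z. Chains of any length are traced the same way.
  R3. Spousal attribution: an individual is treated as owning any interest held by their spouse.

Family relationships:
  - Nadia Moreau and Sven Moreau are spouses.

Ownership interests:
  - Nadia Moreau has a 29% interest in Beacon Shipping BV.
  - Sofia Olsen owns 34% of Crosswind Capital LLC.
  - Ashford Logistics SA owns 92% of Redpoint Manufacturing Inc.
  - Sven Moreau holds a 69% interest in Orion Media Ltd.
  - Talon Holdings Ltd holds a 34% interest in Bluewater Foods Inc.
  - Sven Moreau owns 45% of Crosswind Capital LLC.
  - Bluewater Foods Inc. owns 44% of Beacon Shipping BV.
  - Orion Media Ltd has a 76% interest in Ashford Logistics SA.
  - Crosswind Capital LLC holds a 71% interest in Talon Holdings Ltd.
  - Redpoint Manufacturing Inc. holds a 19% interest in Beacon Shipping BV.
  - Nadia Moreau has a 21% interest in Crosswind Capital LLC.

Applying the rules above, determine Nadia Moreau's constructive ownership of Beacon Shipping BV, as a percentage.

45.176768%

By spousal attribution (R3), Nadia Moreau is treated as also owning Sven Moreau's interest in Crosswind Capital LLC, giving 21% + 45% = 66%.
By spousal attribution (R3), Nadia Moreau is treated as owning Sven Moreau's 69% interest in Orion Media Ltd.
Chain via Crosswind Capital LLC → Talon Holdings Ltd → Bluewater Foods Inc. (R2): 66% × 71% × 34% × 44% = 7.010256% of Beacon Shipping BV.
Direct interest in Beacon Shipping BV: 29%.
Chain via Orion Media Ltd → Ashford Logistics SA → Redpoint Manufacturing Inc. (R2): 69% × 76% × 92% × 19% = 9.166512% of Beacon Shipping BV.
Aggregating (R1): 7.010256% + 29% + 9.166512% = 45.176768%.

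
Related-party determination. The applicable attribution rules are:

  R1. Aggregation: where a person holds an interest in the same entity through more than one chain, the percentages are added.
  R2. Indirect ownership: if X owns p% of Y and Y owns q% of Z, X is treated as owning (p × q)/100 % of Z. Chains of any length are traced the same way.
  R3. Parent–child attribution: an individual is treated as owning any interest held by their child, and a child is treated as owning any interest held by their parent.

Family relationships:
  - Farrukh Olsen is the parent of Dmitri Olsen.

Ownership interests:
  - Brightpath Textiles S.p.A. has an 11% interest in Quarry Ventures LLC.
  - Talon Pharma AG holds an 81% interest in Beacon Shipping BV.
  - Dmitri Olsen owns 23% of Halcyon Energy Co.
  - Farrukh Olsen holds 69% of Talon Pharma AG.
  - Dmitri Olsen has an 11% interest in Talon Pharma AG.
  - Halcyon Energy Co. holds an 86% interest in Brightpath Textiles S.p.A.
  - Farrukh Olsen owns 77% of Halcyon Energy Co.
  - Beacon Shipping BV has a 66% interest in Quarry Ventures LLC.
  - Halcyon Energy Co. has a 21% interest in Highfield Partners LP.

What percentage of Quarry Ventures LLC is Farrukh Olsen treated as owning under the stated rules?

52.228%

By parent–child attribution (R3), Farrukh Olsen is treated as also owning Dmitri Olsen's interest in Halcyon Energy Co, giving 77% + 23% = 100%.
By parent–child attribution (R3), Farrukh Olsen is treated as also owning Dmitri Olsen's interest in Talon Pharma AG, giving 69% + 11% = 80%.
Chain via Halcyon Energy Co. → Brightpath Textiles S.p.A. (R2): 100% × 86% × 11% = 9.46% of Quarry Ventures LLC.
Chain via Talon Pharma AG → Beacon Shipping BV (R2): 80% × 81% × 66% = 42.768% of Quarry Ventures LLC.
Aggregating (R1): 9.46% + 42.768% = 52.228%.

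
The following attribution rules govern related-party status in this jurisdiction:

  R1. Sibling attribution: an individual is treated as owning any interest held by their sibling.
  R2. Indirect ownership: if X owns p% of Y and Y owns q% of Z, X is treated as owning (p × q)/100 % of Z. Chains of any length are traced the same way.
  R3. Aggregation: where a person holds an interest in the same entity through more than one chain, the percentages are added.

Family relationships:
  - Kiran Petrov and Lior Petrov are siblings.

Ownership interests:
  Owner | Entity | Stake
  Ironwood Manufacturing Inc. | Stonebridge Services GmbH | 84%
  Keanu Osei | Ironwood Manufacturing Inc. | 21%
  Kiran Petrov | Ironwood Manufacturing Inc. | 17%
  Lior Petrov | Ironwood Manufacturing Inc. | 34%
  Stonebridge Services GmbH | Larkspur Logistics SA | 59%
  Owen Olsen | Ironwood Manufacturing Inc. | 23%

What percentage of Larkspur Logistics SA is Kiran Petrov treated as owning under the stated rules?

25.2756%

By sibling attribution (R1), Kiran Petrov is treated as also owning Lior Petrov's interest in Ironwood Manufacturing Inc, giving 17% + 34% = 51%.
Chain via Ironwood Manufacturing Inc. → Stonebridge Services GmbH (R2): 51% × 84% × 59% = 25.2756% of Larkspur Logistics SA.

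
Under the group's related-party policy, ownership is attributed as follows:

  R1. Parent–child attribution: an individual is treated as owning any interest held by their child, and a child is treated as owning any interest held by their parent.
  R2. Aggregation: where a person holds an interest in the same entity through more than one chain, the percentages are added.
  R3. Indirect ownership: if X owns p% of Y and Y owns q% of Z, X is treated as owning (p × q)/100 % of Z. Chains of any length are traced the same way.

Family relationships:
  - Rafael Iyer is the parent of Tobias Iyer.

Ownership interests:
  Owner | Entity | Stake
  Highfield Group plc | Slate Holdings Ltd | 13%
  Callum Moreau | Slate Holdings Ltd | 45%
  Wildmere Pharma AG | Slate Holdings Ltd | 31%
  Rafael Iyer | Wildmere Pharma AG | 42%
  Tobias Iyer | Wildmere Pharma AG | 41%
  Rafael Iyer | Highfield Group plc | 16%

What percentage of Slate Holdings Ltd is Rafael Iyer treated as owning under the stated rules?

27.81%

By parent–child attribution (R1), Rafael Iyer is treated as also owning Tobias Iyer's interest in Wildmere Pharma AG, giving 42% + 41% = 83%.
Chain via Wildmere Pharma AG (R3): 83% × 31% = 25.73% of Slate Holdings Ltd.
Chain via Highfield Group plc (R3): 16% × 13% = 2.08% of Slate Holdings Ltd.
Aggregating (R2): 25.73% + 2.08% = 27.81%.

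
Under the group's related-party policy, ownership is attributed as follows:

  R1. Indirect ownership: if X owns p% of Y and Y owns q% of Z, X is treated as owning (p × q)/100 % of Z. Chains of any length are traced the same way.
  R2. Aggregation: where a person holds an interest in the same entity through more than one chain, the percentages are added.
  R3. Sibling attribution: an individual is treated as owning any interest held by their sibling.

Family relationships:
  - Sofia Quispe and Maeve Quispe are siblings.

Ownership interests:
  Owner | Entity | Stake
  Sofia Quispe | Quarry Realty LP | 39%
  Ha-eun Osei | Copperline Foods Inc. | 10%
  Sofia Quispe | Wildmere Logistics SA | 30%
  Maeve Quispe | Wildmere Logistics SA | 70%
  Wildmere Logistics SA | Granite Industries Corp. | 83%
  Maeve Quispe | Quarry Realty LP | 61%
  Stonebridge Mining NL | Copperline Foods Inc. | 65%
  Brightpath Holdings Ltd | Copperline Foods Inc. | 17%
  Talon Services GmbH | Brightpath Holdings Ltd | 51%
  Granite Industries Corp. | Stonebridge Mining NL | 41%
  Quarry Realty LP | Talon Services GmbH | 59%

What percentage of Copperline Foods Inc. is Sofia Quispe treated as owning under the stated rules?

27.2348%

By sibling attribution (R3), Sofia Quispe is treated as also owning Maeve Quispe's interest in Wildmere Logistics SA, giving 30% + 70% = 100%.
By sibling attribution (R3), Sofia Quispe is treated as also owning Maeve Quispe's interest in Quarry Realty LP, giving 39% + 61% = 100%.
Chain via Wildmere Logistics SA → Granite Industries Corp. → Stonebridge Mining NL (R1): 100% × 83% × 41% × 65% = 22.1195% of Copperline Foods Inc.
Chain via Quarry Realty LP → Talon Services GmbH → Brightpath Holdings Ltd (R1): 100% × 59% × 51% × 17% = 5.1153% of Copperline Foods Inc.
Aggregating (R2): 22.1195% + 5.1153% = 27.2348%.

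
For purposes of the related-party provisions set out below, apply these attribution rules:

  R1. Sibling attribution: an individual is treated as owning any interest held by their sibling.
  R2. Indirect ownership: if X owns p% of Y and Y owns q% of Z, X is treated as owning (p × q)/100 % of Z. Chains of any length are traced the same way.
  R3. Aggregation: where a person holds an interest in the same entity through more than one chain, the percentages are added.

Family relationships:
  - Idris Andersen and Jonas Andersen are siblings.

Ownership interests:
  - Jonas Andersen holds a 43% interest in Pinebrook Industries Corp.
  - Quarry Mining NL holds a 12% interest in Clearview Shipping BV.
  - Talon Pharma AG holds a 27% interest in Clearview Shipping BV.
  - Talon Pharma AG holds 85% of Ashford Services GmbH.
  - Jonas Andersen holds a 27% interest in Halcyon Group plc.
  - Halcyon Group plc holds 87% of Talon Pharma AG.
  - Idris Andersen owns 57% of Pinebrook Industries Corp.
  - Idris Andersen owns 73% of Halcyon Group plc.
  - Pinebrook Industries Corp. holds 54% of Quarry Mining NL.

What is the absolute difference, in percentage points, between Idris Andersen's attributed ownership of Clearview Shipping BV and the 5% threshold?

By sibling attribution (R1), Idris Andersen is treated as also owning Jonas Andersen's interest in Pinebrook Industries Corp, giving 57% + 43% = 100%.
By sibling attribution (R1), Idris Andersen is treated as also owning Jonas Andersen's interest in Halcyon Group plc, giving 73% + 27% = 100%.
Chain via Pinebrook Industries Corp. → Quarry Mining NL (R2): 100% × 54% × 12% = 6.48% of Clearview Shipping BV.
Chain via Halcyon Group plc → Talon Pharma AG (R2): 100% × 87% × 27% = 23.49% of Clearview Shipping BV.
Aggregating (R3): 6.48% + 23.49% = 29.97%.
29.97% exceeds the 5% threshold by 24.97 percentage points.

24.97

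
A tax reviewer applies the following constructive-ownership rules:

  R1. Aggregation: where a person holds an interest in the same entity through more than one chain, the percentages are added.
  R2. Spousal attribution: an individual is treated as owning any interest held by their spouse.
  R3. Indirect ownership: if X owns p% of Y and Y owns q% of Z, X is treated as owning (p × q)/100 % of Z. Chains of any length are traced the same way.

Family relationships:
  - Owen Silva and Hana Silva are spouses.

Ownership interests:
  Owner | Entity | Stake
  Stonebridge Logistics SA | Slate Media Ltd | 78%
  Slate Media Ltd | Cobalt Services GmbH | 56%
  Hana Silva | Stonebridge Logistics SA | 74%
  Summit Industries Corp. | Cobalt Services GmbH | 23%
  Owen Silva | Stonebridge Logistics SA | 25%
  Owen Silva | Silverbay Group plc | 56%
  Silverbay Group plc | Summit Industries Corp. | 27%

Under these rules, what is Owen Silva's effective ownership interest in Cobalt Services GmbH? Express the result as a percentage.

46.7208%

By spousal attribution (R2), Owen Silva is treated as also owning Hana Silva's interest in Stonebridge Logistics SA, giving 25% + 74% = 99%.
Chain via Silverbay Group plc → Summit Industries Corp. (R3): 56% × 27% × 23% = 3.4776% of Cobalt Services GmbH.
Chain via Stonebridge Logistics SA → Slate Media Ltd (R3): 99% × 78% × 56% = 43.2432% of Cobalt Services GmbH.
Aggregating (R1): 3.4776% + 43.2432% = 46.7208%.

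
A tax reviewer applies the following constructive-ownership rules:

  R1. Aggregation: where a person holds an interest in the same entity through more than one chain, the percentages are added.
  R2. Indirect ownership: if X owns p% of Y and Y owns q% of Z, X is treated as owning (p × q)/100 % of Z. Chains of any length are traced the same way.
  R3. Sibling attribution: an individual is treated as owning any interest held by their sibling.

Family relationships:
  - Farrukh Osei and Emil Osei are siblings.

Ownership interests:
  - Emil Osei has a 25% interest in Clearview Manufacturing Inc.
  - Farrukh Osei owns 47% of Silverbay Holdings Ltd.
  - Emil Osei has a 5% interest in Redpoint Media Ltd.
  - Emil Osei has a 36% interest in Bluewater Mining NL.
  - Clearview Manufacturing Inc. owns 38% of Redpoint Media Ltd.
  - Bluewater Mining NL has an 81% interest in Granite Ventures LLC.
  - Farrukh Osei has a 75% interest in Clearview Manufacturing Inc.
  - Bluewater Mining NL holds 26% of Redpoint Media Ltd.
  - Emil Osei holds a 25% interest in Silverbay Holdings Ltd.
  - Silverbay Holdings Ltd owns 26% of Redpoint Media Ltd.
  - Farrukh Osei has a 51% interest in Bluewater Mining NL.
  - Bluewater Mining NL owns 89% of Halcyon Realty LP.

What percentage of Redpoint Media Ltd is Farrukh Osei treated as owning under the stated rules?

By sibling attribution (R3), Farrukh Osei is treated as also owning Emil Osei's interest in Clearview Manufacturing Inc, giving 75% + 25% = 100%.
By sibling attribution (R3), Farrukh Osei is treated as also owning Emil Osei's interest in Silverbay Holdings Ltd, giving 47% + 25% = 72%.
By sibling attribution (R3), Farrukh Osei is treated as also owning Emil Osei's interest in Bluewater Mining NL, giving 51% + 36% = 87%.
By sibling attribution (R3), Farrukh Osei is treated as owning Emil Osei's 5% interest in Redpoint Media Ltd.
Chain via Clearview Manufacturing Inc. (R2): 100% × 38% = 38% of Redpoint Media Ltd.
Chain via Silverbay Holdings Ltd (R2): 72% × 26% = 18.72% of Redpoint Media Ltd.
Chain via Bluewater Mining NL (R2): 87% × 26% = 22.62% of Redpoint Media Ltd.
Direct interest in Redpoint Media Ltd: 5%.
Aggregating (R1): 38% + 18.72% + 22.62% + 5% = 84.34%.

84.34%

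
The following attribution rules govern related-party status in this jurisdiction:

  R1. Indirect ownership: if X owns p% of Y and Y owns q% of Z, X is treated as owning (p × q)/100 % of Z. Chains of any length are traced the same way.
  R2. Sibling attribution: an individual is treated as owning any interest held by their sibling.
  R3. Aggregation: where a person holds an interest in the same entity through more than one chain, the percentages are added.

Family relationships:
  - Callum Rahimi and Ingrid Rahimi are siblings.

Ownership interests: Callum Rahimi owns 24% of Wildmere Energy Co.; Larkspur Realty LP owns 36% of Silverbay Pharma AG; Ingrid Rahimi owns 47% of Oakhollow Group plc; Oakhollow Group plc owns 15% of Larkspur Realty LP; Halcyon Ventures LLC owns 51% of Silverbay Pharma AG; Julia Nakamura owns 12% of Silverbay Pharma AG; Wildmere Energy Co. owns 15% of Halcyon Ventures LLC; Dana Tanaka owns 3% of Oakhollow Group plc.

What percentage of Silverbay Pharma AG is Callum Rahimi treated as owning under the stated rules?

By sibling attribution (R2), Callum Rahimi is treated as owning Ingrid Rahimi's 47% interest in Oakhollow Group plc.
Chain via Wildmere Energy Co. → Halcyon Ventures LLC (R1): 24% × 15% × 51% = 1.836% of Silverbay Pharma AG.
Chain via Oakhollow Group plc → Larkspur Realty LP (R1): 47% × 15% × 36% = 2.538% of Silverbay Pharma AG.
Aggregating (R3): 1.836% + 2.538% = 4.374%.

4.374%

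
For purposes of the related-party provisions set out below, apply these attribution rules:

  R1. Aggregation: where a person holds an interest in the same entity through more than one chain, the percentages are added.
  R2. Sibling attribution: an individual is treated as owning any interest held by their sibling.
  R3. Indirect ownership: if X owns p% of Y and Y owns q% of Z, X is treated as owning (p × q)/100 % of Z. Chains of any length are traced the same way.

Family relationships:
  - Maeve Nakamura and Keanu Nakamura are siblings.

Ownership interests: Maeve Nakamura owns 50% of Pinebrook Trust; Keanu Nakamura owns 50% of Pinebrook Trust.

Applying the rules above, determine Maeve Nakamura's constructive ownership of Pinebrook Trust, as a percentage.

By sibling attribution (R2), Maeve Nakamura is treated as also owning Keanu Nakamura's interest in Pinebrook Trust, giving 50% + 50% = 100%.
Direct interest in Pinebrook Trust: 100%.

100%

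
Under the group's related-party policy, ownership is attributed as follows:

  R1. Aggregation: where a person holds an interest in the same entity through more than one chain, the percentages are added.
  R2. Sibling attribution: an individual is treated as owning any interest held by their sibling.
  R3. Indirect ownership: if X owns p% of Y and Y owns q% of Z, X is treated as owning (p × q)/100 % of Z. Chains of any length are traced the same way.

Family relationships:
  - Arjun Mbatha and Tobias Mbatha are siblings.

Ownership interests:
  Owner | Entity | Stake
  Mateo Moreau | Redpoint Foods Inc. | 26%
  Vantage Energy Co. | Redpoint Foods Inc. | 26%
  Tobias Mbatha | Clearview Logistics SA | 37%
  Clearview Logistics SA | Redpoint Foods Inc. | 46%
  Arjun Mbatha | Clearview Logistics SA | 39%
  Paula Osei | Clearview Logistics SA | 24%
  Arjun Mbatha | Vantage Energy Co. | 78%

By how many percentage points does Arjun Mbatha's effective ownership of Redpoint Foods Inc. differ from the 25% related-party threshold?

30.24

By sibling attribution (R2), Arjun Mbatha is treated as also owning Tobias Mbatha's interest in Clearview Logistics SA, giving 39% + 37% = 76%.
Chain via Vantage Energy Co. (R3): 78% × 26% = 20.28% of Redpoint Foods Inc.
Chain via Clearview Logistics SA (R3): 76% × 46% = 34.96% of Redpoint Foods Inc.
Aggregating (R1): 20.28% + 34.96% = 55.24%.
55.24% exceeds the 25% threshold by 30.24 percentage points.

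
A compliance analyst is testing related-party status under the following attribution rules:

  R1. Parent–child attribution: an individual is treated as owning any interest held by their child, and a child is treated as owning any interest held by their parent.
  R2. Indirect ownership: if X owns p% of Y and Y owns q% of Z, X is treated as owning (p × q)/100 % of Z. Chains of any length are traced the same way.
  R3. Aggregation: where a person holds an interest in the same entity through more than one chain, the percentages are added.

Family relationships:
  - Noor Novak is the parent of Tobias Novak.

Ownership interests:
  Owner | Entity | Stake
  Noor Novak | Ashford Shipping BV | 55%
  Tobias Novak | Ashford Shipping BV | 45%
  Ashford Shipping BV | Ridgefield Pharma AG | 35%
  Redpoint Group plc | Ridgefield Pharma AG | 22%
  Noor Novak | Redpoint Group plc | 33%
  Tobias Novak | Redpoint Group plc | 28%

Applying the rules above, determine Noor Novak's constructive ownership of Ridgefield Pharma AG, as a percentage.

By parent–child attribution (R1), Noor Novak is treated as also owning Tobias Novak's interest in Redpoint Group plc, giving 33% + 28% = 61%.
By parent–child attribution (R1), Noor Novak is treated as also owning Tobias Novak's interest in Ashford Shipping BV, giving 55% + 45% = 100%.
Chain via Redpoint Group plc (R2): 61% × 22% = 13.42% of Ridgefield Pharma AG.
Chain via Ashford Shipping BV (R2): 100% × 35% = 35% of Ridgefield Pharma AG.
Aggregating (R3): 13.42% + 35% = 48.42%.

48.42%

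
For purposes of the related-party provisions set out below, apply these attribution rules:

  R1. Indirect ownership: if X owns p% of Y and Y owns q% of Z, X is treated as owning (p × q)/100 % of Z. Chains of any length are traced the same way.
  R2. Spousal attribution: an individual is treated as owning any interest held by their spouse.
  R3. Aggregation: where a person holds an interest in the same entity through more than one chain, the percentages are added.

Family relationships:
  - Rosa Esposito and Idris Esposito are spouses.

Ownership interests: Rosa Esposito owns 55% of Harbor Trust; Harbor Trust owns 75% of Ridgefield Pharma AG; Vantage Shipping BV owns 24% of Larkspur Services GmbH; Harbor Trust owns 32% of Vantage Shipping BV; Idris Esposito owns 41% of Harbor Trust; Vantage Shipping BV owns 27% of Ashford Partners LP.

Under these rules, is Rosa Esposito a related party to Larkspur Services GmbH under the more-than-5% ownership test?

By spousal attribution (R2), Rosa Esposito is treated as also owning Idris Esposito's interest in Harbor Trust, giving 55% + 41% = 96%.
Chain via Harbor Trust → Vantage Shipping BV (R1): 96% × 32% × 24% = 7.3728% of Larkspur Services GmbH.
7.3728% exceeds the 5% threshold, so Rosa is a related party to Larkspur Services GmbH.

Yes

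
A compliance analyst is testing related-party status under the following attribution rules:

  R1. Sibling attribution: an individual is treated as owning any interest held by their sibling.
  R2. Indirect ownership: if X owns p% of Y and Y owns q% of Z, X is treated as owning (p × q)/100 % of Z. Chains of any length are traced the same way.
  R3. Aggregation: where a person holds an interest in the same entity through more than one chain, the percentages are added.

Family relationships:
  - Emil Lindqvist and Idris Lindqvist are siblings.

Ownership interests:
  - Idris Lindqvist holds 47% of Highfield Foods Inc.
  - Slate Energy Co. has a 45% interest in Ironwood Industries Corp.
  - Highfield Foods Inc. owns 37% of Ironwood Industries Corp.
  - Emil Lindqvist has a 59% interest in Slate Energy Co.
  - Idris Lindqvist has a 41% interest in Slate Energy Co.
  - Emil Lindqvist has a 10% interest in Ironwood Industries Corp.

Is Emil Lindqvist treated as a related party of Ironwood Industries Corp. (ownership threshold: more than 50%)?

Yes

By sibling attribution (R1), Emil Lindqvist is treated as also owning Idris Lindqvist's interest in Slate Energy Co, giving 59% + 41% = 100%.
By sibling attribution (R1), Emil Lindqvist is treated as owning Idris Lindqvist's 47% interest in Highfield Foods Inc.
Chain via Slate Energy Co. (R2): 100% × 45% = 45% of Ironwood Industries Corp.
Direct interest in Ironwood Industries Corp: 10%.
Chain via Highfield Foods Inc. (R2): 47% × 37% = 17.39% of Ironwood Industries Corp.
Aggregating (R3): 45% + 10% + 17.39% = 72.39%.
72.39% exceeds the 50% threshold, so Emil is a related party to Ironwood Industries Corp.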